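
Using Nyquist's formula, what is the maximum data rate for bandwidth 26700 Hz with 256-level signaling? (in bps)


Rate = 2 * B * log2(M) = 2 * 26700 * 8.0 = 427200.0

427200.0 bps


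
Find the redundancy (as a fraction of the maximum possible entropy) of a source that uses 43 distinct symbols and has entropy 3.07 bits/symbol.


H_max = log2(K) = log2(43) = 5.4263 bits/symbol. Redundancy = 1 - H/H_max = 1 - 3.07/5.4263 = 1 - 0.5658 = 0.4342

0.4342


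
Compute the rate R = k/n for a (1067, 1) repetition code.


Rate = k/n = 1/1067

1/1067


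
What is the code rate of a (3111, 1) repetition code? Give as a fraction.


Rate = k/n = 1/3111

1/3111


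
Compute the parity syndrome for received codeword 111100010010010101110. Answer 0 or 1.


Syndrome = XOR of all bits = 1 XOR 1 XOR 1 XOR 1 XOR 0 XOR 0 XOR 0 XOR 1 XOR 0 XOR 0 XOR 1 XOR 0 XOR 0 XOR 1 XOR 0 XOR 1 XOR 0 XOR 1 XOR 1 XOR 1 XOR 0 = 1

1


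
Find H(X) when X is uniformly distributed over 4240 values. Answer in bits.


H = log2(n) = log2(4240) = 12.0498

12.0498 bits


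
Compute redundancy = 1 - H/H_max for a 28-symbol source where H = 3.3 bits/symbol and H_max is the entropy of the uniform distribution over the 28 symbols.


H_max = log2(K) = log2(28) = 4.8074 bits/symbol. Redundancy = 1 - H/H_max = 1 - 3.3/4.8074 = 1 - 0.6864 = 0.3136

0.3136


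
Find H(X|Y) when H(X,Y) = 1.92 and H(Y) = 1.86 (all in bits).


H(X|Y) = H(X,Y) - H(Y) = 1.92 - 1.86 = 0.06

0.06 bits


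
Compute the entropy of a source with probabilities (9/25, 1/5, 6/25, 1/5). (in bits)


H = -sum(p_i * log2(p_i)). Terms: -(9/25)*log2(9/25) = 0.530615; -(1/5)*log2(1/5) = 0.464386; -(6/25)*log2(6/25) = 0.494134; -(1/5)*log2(1/5) = 0.464386. H = 0.530615 + 0.464386 + 0.494134 + 0.464386 = 1.9535

1.9535 bits


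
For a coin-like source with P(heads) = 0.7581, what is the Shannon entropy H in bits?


H = -p*log2(p) - (1-p)*log2(1-p). -0.7581*log2(0.7581) = 0.302891; -0.2419*log2(0.2419) = 0.495294. H = 0.302891 + 0.495294 = 0.7982

0.7982 bits


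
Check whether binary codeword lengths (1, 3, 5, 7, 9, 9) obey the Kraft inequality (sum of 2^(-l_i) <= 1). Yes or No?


Kraft sum = sum(2^(-l_i)) = 0.668, need <= 1. Result: satisfied (a binary prefix-free code with these lengths exists)

Yes


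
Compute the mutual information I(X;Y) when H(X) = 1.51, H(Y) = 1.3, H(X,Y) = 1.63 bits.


I(X;Y) = H(X) + H(Y) - H(X,Y) = 1.51 + 1.3 - 1.63 = 1.18

1.18 bits


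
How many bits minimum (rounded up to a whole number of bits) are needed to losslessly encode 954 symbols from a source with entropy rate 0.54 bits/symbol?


Minimum bits >= n * H = 954 * 0.54 = 515.16, rounded up to a whole number of bits = 516

516 bits


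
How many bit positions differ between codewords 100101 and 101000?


Count differing positions: . . ^ ^ . ^ = 3 differences

3


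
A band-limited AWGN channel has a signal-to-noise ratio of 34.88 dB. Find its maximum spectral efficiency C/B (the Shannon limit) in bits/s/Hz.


SNR_linear = 10^(34.88/10) = 3076.0968; C/B = log2(1 + SNR_linear) = log2(1 + 3076.0968) = 11.5874

11.5874 bits/s/Hz


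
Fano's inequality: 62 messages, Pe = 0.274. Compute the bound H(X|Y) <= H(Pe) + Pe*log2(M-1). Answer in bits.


H(Pe) = -Pe*log2(Pe) - (1-Pe)*log2(1-Pe) = -0.274*log2(0.274) - 0.726*log2(0.726) = 0.511764 + 0.335382 = 0.8471. Pe*log2(M-1) = 0.274*log2(61) = 1.625022. Bound = H(Pe) + Pe*log2(M-1) = 0.511764 + 0.335382 + 1.625022 = 2.4722

2.4722 bits


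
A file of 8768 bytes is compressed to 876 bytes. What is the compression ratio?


Ratio = original / compressed = 8768 / 876 = 10.0091

10.0091


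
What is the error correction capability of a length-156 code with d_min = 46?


Correction capability = floor((d-1)/2) = floor((46-1)/2) = 22

22 errors


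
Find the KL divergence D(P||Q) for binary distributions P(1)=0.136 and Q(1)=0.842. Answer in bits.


KL = p*log2(p/q) + (1-p)*log2((1-p)/(1-q)) = 0.136*log2(0.136/0.842) + 0.864*log2(0.864/0.158) = 1.76

1.76 bits


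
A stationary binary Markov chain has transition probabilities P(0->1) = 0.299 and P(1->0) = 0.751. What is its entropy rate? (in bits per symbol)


Stationary distribution: pi_0 = p10/(p01+p10) = 0.7152, pi_1 = 0.2848. Entropy rate H' = pi_0*H(p01) + pi_1*H(p10) = 0.7152*0.8801 + 0.2848*0.8097 = 0.86

0.86 bits/symbol


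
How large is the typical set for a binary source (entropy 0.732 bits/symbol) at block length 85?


log2|A_typical| = nH = 85 * 0.732 = 62.22, so |A_typical| ~ 2^62.22 = 5.371e+18

5.371e+18


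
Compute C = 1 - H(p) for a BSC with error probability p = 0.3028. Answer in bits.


H(p) = -p*log2(p) - (1-p)*log2(1-p) = -0.3028*log2(0.3028) - 0.6972*log2(0.6972) = 0.521895 + 0.362792 = 0.8847. C = 1 - H(p) = 1 - 0.8847 = 0.1153

0.1153 bits


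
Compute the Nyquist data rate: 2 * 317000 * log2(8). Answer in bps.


Rate = 2 * B * log2(M) = 2 * 317000 * 3.0 = 1902000.0

1902000.0 bps


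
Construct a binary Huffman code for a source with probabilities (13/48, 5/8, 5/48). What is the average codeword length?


Huffman construction (repeatedly merge the two least-probable nodes; each merge adds 1 bit to every symbol beneath it): 5/48 + 13/48 = 3/8; 3/8 + 5/8 = 1. Resulting codeword lengths (in the order the probabilities were given): (2, 1, 2). L_avg = sum(p_i * l_i) = 13/48*2 + 5/8*1 + 5/48*2 = 11/8 = 1.375

1.375 bits


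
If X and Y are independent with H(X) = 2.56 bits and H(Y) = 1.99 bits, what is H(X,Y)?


For independent variables, H(X,Y) = H(X) + H(Y) = 2.56 + 1.99 = 4.55

4.55 bits


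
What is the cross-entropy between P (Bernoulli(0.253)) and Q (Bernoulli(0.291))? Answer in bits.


H(P,Q) = -p*log2(q) - (1-p)*log2(1-q). -0.253*log2(0.291) = 0.450570; -0.747*log2(0.709) = 0.370618. H(P,Q) = 0.450570 + 0.370618 = 0.8212

0.8212 bits


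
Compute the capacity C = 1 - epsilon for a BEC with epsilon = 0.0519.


C = 1 - epsilon = 1 - 0.0519 = 0.9481

0.9481 bits


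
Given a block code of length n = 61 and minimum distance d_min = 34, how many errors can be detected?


Detection capability = d_min - 1 = 34 - 1 = 33

33 errors


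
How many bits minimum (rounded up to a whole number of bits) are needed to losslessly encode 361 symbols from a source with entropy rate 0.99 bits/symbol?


Minimum bits >= n * H = 361 * 0.99 = 357.39, rounded up to a whole number of bits = 358

358 bits


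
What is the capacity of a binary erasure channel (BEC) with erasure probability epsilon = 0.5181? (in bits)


C = 1 - epsilon = 1 - 0.5181 = 0.4819

0.4819 bits


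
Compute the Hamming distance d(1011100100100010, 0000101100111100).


Count differing positions: ^ . ^ ^ . . ^ . . . . ^ ^ ^ ^ . = 8 differences

8


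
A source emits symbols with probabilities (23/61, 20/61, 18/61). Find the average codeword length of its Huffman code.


Huffman construction (repeatedly merge the two least-probable nodes; each merge adds 1 bit to every symbol beneath it): 18/61 + 20/61 = 38/61; 23/61 + 38/61 = 1. Resulting codeword lengths (in the order the probabilities were given): (1, 2, 2). L_avg = sum(p_i * l_i) = 23/61*1 + 20/61*2 + 18/61*2 = 99/61 = 1.623

1.623 bits


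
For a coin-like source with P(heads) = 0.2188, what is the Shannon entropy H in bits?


H = -p*log2(p) - (1-p)*log2(1-p). -0.2188*log2(0.2188) = 0.479679; -0.7812*log2(0.7812) = 0.278292. H = 0.479679 + 0.278292 = 0.758

0.758 bits


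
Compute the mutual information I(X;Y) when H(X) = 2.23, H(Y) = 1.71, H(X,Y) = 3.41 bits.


I(X;Y) = H(X) + H(Y) - H(X,Y) = 2.23 + 1.71 - 3.41 = 0.53

0.53 bits


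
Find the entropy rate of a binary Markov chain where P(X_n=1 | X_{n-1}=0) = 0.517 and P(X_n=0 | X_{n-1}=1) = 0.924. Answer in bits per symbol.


Stationary distribution: pi_0 = p10/(p01+p10) = 0.6412, pi_1 = 0.3588. Entropy rate H' = pi_0*H(p01) + pi_1*H(p10) = 0.6412*0.9992 + 0.3588*0.3879 = 0.7799

0.7799 bits/symbol


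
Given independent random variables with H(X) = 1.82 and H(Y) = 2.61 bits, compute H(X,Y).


For independent variables, H(X,Y) = H(X) + H(Y) = 1.82 + 2.61 = 4.43

4.43 bits


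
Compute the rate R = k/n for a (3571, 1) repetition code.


Rate = k/n = 1/3571

1/3571


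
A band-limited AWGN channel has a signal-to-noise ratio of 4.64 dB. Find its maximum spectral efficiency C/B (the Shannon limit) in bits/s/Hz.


SNR_linear = 10^(4.64/10) = 2.9107; C/B = log2(1 + SNR_linear) = log2(1 + 2.9107) = 1.9674

1.9674 bits/s/Hz


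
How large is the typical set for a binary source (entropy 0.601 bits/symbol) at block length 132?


log2|A_typical| = nH = 132 * 0.601 = 79.332, so |A_typical| ~ 2^79.332 = 7.609e+23

7.609e+23


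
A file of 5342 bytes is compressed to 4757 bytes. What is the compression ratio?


Ratio = original / compressed = 5342 / 4757 = 1.123

1.123


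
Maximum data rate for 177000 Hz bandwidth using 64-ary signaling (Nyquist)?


Rate = 2 * B * log2(M) = 2 * 177000 * 6.0 = 2124000.0

2124000.0 bps


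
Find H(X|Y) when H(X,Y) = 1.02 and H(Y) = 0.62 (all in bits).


H(X|Y) = H(X,Y) - H(Y) = 1.02 - 0.62 = 0.4

0.4 bits


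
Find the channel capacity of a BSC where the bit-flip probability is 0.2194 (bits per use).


H(p) = -p*log2(p) - (1-p)*log2(1-p) = -0.2194*log2(0.2194) - 0.7806*log2(0.7806) = 0.480127 + 0.278943 = 0.7591. C = 1 - H(p) = 1 - 0.7591 = 0.2409

0.2409 bits


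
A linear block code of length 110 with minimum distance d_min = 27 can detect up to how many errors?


Detection capability = d_min - 1 = 27 - 1 = 26

26 errors


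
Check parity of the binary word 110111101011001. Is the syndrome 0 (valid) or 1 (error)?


Syndrome = XOR of all bits = 1 XOR 1 XOR 0 XOR 1 XOR 1 XOR 1 XOR 1 XOR 0 XOR 1 XOR 0 XOR 1 XOR 1 XOR 0 XOR 0 XOR 1 = 0

0


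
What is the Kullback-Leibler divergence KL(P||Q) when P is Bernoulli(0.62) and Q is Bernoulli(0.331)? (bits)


KL = p*log2(p/q) + (1-p)*log2((1-p)/(1-q)) = 0.62*log2(0.62/0.331) + 0.38*log2(0.38/0.669) = 0.2513

0.2513 bits


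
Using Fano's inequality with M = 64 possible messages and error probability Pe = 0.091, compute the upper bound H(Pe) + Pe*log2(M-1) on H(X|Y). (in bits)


H(Pe) = -Pe*log2(Pe) - (1-Pe)*log2(1-Pe) = -0.091*log2(0.091) - 0.909*log2(0.909) = 0.314677 + 0.125122 = 0.4398. Pe*log2(M-1) = 0.091*log2(63) = 0.543932. Bound = H(Pe) + Pe*log2(M-1) = 0.314677 + 0.125122 + 0.543932 = 0.9837

0.9837 bits


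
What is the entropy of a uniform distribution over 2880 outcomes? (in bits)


H = log2(n) = log2(2880) = 11.4919

11.4919 bits


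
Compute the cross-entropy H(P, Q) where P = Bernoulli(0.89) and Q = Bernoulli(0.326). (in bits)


H(P,Q) = -p*log2(q) - (1-p)*log2(1-q). -0.89*log2(0.326) = 1.439180; -0.11*log2(0.674) = 0.062610. H(P,Q) = 1.439180 + 0.062610 = 1.5018

1.5018 bits


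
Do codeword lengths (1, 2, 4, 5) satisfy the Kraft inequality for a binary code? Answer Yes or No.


Kraft sum = sum(2^(-l_i)) = 0.8438, need <= 1. Result: satisfied (a binary prefix-free code with these lengths exists)

Yes


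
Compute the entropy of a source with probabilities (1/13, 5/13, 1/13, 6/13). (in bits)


H = -sum(p_i * log2(p_i)). Terms: -(1/13)*log2(1/13) = 0.284649; -(5/13)*log2(5/13) = 0.530197; -(1/13)*log2(1/13) = 0.284649; -(6/13)*log2(6/13) = 0.514836. H = 0.284649 + 0.530197 + 0.284649 + 0.514836 = 1.6143

1.6143 bits


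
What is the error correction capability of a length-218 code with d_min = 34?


Correction capability = floor((d-1)/2) = floor((34-1)/2) = 16

16 errors


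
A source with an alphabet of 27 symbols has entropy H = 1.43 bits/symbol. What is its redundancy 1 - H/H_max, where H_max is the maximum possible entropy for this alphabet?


H_max = log2(K) = log2(27) = 4.7549 bits/symbol. Redundancy = 1 - H/H_max = 1 - 1.43/4.7549 = 1 - 0.3007 = 0.6993

0.6993


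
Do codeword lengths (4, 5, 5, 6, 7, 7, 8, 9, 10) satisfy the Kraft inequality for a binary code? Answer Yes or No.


Kraft sum = sum(2^(-l_i)) = 0.1631, need <= 1. Result: satisfied (a binary prefix-free code with these lengths exists)

Yes


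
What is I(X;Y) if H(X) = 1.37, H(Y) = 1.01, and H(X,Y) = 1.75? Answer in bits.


I(X;Y) = H(X) + H(Y) - H(X,Y) = 1.37 + 1.01 - 1.75 = 0.63

0.63 bits


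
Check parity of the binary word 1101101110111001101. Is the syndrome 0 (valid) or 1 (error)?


Syndrome = XOR of all bits = 1 XOR 1 XOR 0 XOR 1 XOR 1 XOR 0 XOR 1 XOR 1 XOR 1 XOR 0 XOR 1 XOR 1 XOR 1 XOR 0 XOR 0 XOR 1 XOR 1 XOR 0 XOR 1 = 1

1


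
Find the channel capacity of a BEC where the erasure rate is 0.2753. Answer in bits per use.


C = 1 - epsilon = 1 - 0.2753 = 0.7247

0.7247 bits


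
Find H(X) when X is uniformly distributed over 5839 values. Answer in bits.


H = log2(n) = log2(5839) = 12.5115

12.5115 bits


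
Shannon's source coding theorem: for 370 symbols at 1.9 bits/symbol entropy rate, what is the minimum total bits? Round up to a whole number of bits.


Minimum bits >= n * H = 370 * 1.9 = 703.0, rounded up to a whole number of bits = 703

703 bits


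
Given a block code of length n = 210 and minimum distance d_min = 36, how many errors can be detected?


Detection capability = d_min - 1 = 36 - 1 = 35

35 errors


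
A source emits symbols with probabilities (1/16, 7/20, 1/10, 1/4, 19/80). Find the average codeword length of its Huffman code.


Huffman construction (repeatedly merge the two least-probable nodes; each merge adds 1 bit to every symbol beneath it): 1/16 + 1/10 = 13/80; 13/80 + 19/80 = 2/5; 1/4 + 7/20 = 3/5; 2/5 + 3/5 = 1. Resulting codeword lengths (in the order the probabilities were given): (3, 2, 3, 2, 2). L_avg = sum(p_i * l_i) = 1/16*3 + 7/20*2 + 1/10*3 + 1/4*2 + 19/80*2 = 173/80 = 2.1625

2.1625 bits


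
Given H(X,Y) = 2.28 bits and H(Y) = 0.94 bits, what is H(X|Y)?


H(X|Y) = H(X,Y) - H(Y) = 2.28 - 0.94 = 1.34

1.34 bits


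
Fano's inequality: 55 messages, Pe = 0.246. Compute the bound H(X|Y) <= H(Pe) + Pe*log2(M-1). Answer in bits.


H(Pe) = -Pe*log2(Pe) - (1-Pe)*log2(1-Pe) = -0.246*log2(0.246) - 0.754*log2(0.754) = 0.497724 + 0.307152 = 0.8049. Pe*log2(M-1) = 0.246*log2(54) = 1.415702. Bound = H(Pe) + Pe*log2(M-1) = 0.497724 + 0.307152 + 1.415702 = 2.2206

2.2206 bits


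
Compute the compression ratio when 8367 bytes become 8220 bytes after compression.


Ratio = original / compressed = 8367 / 8220 = 1.0179

1.0179


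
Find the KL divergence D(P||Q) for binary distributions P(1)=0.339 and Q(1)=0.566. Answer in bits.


KL = p*log2(p/q) + (1-p)*log2((1-p)/(1-q)) = 0.339*log2(0.339/0.566) + 0.661*log2(0.661/0.434) = 0.1505

0.1505 bits


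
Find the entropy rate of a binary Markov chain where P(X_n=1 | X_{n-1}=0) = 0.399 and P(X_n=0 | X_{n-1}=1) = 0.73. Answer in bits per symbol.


Stationary distribution: pi_0 = p10/(p01+p10) = 0.6466, pi_1 = 0.3534. Entropy rate H' = pi_0*H(p01) + pi_1*H(p10) = 0.6466*0.9704 + 0.3534*0.8415 = 0.9248

0.9248 bits/symbol


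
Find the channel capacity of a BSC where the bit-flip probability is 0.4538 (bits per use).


H(p) = -p*log2(p) - (1-p)*log2(1-p) = -0.4538*log2(0.4538) - 0.5462*log2(0.5462) = 0.517274 + 0.476559 = 0.9938. C = 1 - H(p) = 1 - 0.9938 = 0.0062

0.0062 bits


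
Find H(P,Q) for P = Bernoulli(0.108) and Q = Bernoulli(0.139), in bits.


H(P,Q) = -p*log2(q) - (1-p)*log2(1-q). -0.108*log2(0.139) = 0.307459; -0.892*log2(0.861) = 0.192596. H(P,Q) = 0.307459 + 0.192596 = 0.5001

0.5001 bits


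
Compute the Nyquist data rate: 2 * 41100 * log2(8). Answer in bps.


Rate = 2 * B * log2(M) = 2 * 41100 * 3.0 = 246600.0

246600.0 bps


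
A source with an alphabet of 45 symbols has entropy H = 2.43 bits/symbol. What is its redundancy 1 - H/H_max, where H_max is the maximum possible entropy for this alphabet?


H_max = log2(K) = log2(45) = 5.4919 bits/symbol. Redundancy = 1 - H/H_max = 1 - 2.43/5.4919 = 1 - 0.4425 = 0.5575

0.5575


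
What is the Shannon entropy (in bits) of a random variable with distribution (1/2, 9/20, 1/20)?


H = -sum(p_i * log2(p_i)). Terms: -(1/2)*log2(1/2) = 0.500000; -(9/20)*log2(9/20) = 0.518401; -(1/20)*log2(1/20) = 0.216096. H = 0.500000 + 0.518401 + 0.216096 = 1.2345

1.2345 bits


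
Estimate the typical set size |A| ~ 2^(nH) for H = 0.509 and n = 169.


log2|A_typical| = nH = 169 * 0.509 = 86.021, so |A_typical| ~ 2^86.021 = 7.851e+25

7.851e+25


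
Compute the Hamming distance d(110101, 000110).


Count differing positions: ^ ^ . . ^ ^ = 4 differences

4


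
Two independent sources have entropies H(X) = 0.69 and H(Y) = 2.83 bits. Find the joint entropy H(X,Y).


For independent variables, H(X,Y) = H(X) + H(Y) = 0.69 + 2.83 = 3.52

3.52 bits


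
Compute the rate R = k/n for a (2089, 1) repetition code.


Rate = k/n = 1/2089

1/2089


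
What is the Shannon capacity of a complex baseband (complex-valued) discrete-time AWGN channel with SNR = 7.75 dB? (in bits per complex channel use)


SNR_linear = 10^(7.75/10) = 5.9566; C = log2(1 + SNR_linear) = log2(1 + 5.9566) = 2.7984

2.7984 bits/channel use


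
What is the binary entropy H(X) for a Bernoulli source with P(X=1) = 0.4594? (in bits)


H = -p*log2(p) - (1-p)*log2(1-p). -0.4594*log2(0.4594) = 0.515528; -0.5406*log2(0.5406) = 0.479710. H = 0.515528 + 0.479710 = 0.9952

0.9952 bits


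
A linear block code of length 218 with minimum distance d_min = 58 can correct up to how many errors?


Correction capability = floor((d-1)/2) = floor((58-1)/2) = 28

28 errors


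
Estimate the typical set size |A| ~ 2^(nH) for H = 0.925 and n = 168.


log2|A_typical| = nH = 168 * 0.925 = 155.4, so |A_typical| ~ 2^155.4 = 6.026e+46

6.026e+46


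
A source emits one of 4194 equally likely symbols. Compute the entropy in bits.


H = log2(n) = log2(4194) = 12.0341

12.0341 bits


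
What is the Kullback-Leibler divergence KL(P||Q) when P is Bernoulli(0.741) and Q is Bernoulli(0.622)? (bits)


KL = p*log2(p/q) + (1-p)*log2((1-p)/(1-q)) = 0.741*log2(0.741/0.622) + 0.259*log2(0.259/0.378) = 0.0459

0.0459 bits


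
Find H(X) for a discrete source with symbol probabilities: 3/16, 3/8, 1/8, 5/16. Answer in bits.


H = -sum(p_i * log2(p_i)). Terms: -(3/16)*log2(3/16) = 0.452820; -(3/8)*log2(3/8) = 0.530639; -(1/8)*log2(1/8) = 0.375000; -(5/16)*log2(5/16) = 0.524397. H = 0.452820 + 0.530639 + 0.375000 + 0.524397 = 1.8829

1.8829 bits


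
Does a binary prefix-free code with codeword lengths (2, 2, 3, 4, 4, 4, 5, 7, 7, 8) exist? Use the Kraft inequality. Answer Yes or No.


Kraft sum = sum(2^(-l_i)) = 0.8633, need <= 1. Result: satisfied (a binary prefix-free code with these lengths exists)

Yes


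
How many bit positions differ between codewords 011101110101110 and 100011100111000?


Count differing positions: ^ ^ ^ ^ ^ . . ^ . . ^ . ^ ^ . = 9 differences

9


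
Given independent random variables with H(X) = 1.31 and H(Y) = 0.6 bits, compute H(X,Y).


For independent variables, H(X,Y) = H(X) + H(Y) = 1.31 + 0.6 = 1.91

1.91 bits


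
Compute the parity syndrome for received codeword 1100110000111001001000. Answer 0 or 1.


Syndrome = XOR of all bits = 1 XOR 1 XOR 0 XOR 0 XOR 1 XOR 1 XOR 0 XOR 0 XOR 0 XOR 0 XOR 1 XOR 1 XOR 1 XOR 0 XOR 0 XOR 1 XOR 0 XOR 0 XOR 1 XOR 0 XOR 0 XOR 0 = 1

1


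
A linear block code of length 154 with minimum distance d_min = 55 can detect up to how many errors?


Detection capability = d_min - 1 = 55 - 1 = 54

54 errors


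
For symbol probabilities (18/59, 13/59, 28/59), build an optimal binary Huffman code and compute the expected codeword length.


Huffman construction (repeatedly merge the two least-probable nodes; each merge adds 1 bit to every symbol beneath it): 13/59 + 18/59 = 31/59; 28/59 + 31/59 = 1. Resulting codeword lengths (in the order the probabilities were given): (2, 2, 1). L_avg = sum(p_i * l_i) = 18/59*2 + 13/59*2 + 28/59*1 = 90/59 = 1.5254

1.5254 bits


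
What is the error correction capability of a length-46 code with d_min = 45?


Correction capability = floor((d-1)/2) = floor((45-1)/2) = 22

22 errors


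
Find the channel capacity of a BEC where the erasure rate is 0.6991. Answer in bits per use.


C = 1 - epsilon = 1 - 0.6991 = 0.3009

0.3009 bits


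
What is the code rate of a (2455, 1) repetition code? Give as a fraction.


Rate = k/n = 1/2455

1/2455


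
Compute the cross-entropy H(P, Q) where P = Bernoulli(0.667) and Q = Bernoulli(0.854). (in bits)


H(P,Q) = -p*log2(q) - (1-p)*log2(1-q). -0.667*log2(0.854) = 0.151871; -0.333*log2(0.146) = 0.924395. H(P,Q) = 0.151871 + 0.924395 = 1.0763

1.0763 bits


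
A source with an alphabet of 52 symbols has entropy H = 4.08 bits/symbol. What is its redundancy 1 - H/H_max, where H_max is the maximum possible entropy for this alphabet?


H_max = log2(K) = log2(52) = 5.7004 bits/symbol. Redundancy = 1 - H/H_max = 1 - 4.08/5.7004 = 1 - 0.7157 = 0.2843

0.2843


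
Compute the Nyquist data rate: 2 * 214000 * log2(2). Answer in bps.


Rate = 2 * B * log2(M) = 2 * 214000 * 1.0 = 428000.0

428000.0 bps


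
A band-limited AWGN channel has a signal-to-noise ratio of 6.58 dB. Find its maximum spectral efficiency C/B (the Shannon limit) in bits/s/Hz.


SNR_linear = 10^(6.58/10) = 4.5499; C/B = log2(1 + SNR_linear) = log2(1 + 4.5499) = 2.4725

2.4725 bits/s/Hz


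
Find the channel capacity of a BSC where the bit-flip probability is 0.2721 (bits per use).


H(p) = -p*log2(p) - (1-p)*log2(1-p) = -0.2721*log2(0.2721) - 0.7279*log2(0.7279) = 0.510947 + 0.333515 = 0.8445. C = 1 - H(p) = 1 - 0.8445 = 0.1555

0.1555 bits


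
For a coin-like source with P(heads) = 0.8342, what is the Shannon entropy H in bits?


H = -p*log2(p) - (1-p)*log2(1-p). -0.8342*log2(0.8342) = 0.218172; -0.1658*log2(0.1658) = 0.429834. H = 0.218172 + 0.429834 = 0.648

0.648 bits


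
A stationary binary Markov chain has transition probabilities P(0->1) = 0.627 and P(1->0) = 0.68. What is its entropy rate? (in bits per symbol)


Stationary distribution: pi_0 = p10/(p01+p10) = 0.5203, pi_1 = 0.4797. Entropy rate H' = pi_0*H(p01) + pi_1*H(p10) = 0.5203*0.9529 + 0.4797*0.9044 = 0.9296

0.9296 bits/symbol


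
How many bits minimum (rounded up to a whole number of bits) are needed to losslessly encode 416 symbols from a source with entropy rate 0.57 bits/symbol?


Minimum bits >= n * H = 416 * 0.57 = 237.12, rounded up to a whole number of bits = 238

238 bits


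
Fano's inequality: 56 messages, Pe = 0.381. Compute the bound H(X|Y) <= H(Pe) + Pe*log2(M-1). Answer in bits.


H(Pe) = -Pe*log2(Pe) - (1-Pe)*log2(1-Pe) = -0.381*log2(0.381) - 0.619*log2(0.619) = 0.530404 + 0.428341 = 0.9587. Pe*log2(M-1) = 0.381*log2(55) = 2.202698. Bound = H(Pe) + Pe*log2(M-1) = 0.530404 + 0.428341 + 2.202698 = 3.1614

3.1614 bits


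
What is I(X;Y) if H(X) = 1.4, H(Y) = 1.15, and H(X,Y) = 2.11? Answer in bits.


I(X;Y) = H(X) + H(Y) - H(X,Y) = 1.4 + 1.15 - 2.11 = 0.44

0.44 bits


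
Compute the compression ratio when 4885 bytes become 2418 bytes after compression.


Ratio = original / compressed = 4885 / 2418 = 2.0203

2.0203


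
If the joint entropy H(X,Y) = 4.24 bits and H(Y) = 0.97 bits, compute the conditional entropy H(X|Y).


H(X|Y) = H(X,Y) - H(Y) = 4.24 - 0.97 = 3.27

3.27 bits


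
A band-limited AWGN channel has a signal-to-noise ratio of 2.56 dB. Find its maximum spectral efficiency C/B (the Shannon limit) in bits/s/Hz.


SNR_linear = 10^(2.56/10) = 1.803; C/B = log2(1 + SNR_linear) = log2(1 + 1.803) = 1.487

1.487 bits/s/Hz


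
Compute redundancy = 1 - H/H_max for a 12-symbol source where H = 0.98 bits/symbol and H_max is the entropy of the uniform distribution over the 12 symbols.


H_max = log2(K) = log2(12) = 3.585 bits/symbol. Redundancy = 1 - H/H_max = 1 - 0.98/3.585 = 1 - 0.2734 = 0.7266

0.7266


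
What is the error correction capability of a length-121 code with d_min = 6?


Correction capability = floor((d-1)/2) = floor((6-1)/2) = 2

2 errors


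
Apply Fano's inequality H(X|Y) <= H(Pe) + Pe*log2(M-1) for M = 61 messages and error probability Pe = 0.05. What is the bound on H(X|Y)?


H(Pe) = -Pe*log2(Pe) - (1-Pe)*log2(1-Pe) = -0.05*log2(0.05) - 0.95*log2(0.95) = 0.216096 + 0.070301 = 0.2864. Pe*log2(M-1) = 0.05*log2(60) = 0.295345. Bound = H(Pe) + Pe*log2(M-1) = 0.216096 + 0.070301 + 0.295345 = 0.5817

0.5817 bits


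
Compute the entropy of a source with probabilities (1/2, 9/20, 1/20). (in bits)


H = -sum(p_i * log2(p_i)). Terms: -(1/2)*log2(1/2) = 0.500000; -(9/20)*log2(9/20) = 0.518401; -(1/20)*log2(1/20) = 0.216096. H = 0.500000 + 0.518401 + 0.216096 = 1.2345

1.2345 bits


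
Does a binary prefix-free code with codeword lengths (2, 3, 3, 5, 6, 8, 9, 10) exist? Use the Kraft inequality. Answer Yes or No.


Kraft sum = sum(2^(-l_i)) = 0.5537, need <= 1. Result: satisfied (a binary prefix-free code with these lengths exists)

Yes


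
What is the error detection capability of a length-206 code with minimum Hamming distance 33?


Detection capability = d_min - 1 = 33 - 1 = 32

32 errors


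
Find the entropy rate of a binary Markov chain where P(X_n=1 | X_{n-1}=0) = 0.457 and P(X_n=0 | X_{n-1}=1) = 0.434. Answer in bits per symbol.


Stationary distribution: pi_0 = p10/(p01+p10) = 0.4871, pi_1 = 0.5129. Entropy rate H' = pi_0*H(p01) + pi_1*H(p10) = 0.4871*0.9947 + 0.5129*0.9874 = 0.9909

0.9909 bits/symbol


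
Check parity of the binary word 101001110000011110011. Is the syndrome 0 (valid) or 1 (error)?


Syndrome = XOR of all bits = 1 XOR 0 XOR 1 XOR 0 XOR 0 XOR 1 XOR 1 XOR 1 XOR 0 XOR 0 XOR 0 XOR 0 XOR 0 XOR 1 XOR 1 XOR 1 XOR 1 XOR 0 XOR 0 XOR 1 XOR 1 = 1

1


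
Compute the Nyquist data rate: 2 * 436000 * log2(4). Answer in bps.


Rate = 2 * B * log2(M) = 2 * 436000 * 2.0 = 1744000.0

1744000.0 bps


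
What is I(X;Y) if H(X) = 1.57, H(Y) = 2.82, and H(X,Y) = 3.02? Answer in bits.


I(X;Y) = H(X) + H(Y) - H(X,Y) = 1.57 + 2.82 - 3.02 = 1.37

1.37 bits


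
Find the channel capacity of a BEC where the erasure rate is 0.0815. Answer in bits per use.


C = 1 - epsilon = 1 - 0.0815 = 0.9185

0.9185 bits


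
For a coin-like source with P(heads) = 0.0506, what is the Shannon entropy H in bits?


H = -p*log2(p) - (1-p)*log2(1-p). -0.0506*log2(0.0506) = 0.217819; -0.9494*log2(0.9494) = 0.071121. H = 0.217819 + 0.071121 = 0.2889

0.2889 bits


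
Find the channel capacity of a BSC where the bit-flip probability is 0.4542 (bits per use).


H(p) = -p*log2(p) - (1-p)*log2(1-p) = -0.4542*log2(0.4542) - 0.5458*log2(0.5458) = 0.517152 + 0.476787 = 0.9939. C = 1 - H(p) = 1 - 0.9939 = 0.0061

0.0061 bits


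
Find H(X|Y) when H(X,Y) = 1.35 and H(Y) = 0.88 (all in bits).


H(X|Y) = H(X,Y) - H(Y) = 1.35 - 0.88 = 0.47

0.47 bits


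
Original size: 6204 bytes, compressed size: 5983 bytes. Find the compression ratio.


Ratio = original / compressed = 6204 / 5983 = 1.0369

1.0369


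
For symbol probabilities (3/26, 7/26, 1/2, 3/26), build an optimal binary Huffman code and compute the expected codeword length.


Huffman construction (repeatedly merge the two least-probable nodes; each merge adds 1 bit to every symbol beneath it): 3/26 + 3/26 = 3/13; 3/13 + 7/26 = 1/2; 1/2 + 1/2 = 1. Resulting codeword lengths (in the order the probabilities were given): (3, 2, 1, 3). L_avg = sum(p_i * l_i) = 3/26*3 + 7/26*2 + 1/2*1 + 3/26*3 = 45/26 = 1.7308

1.7308 bits


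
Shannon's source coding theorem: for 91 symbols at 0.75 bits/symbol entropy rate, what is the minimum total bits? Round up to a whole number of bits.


Minimum bits >= n * H = 91 * 0.75 = 68.25, rounded up to a whole number of bits = 69

69 bits


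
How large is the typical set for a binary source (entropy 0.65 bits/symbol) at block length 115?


log2|A_typical| = nH = 115 * 0.65 = 74.75, so |A_typical| ~ 2^74.75 = 3.177e+22

3.177e+22


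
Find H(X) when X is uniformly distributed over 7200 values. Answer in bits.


H = log2(n) = log2(7200) = 12.8138

12.8138 bits


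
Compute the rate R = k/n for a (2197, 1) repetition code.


Rate = k/n = 1/2197

1/2197


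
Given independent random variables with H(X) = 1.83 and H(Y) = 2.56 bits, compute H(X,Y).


For independent variables, H(X,Y) = H(X) + H(Y) = 1.83 + 2.56 = 4.39

4.39 bits


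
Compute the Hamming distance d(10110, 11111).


Count differing positions: . ^ . . ^ = 2 differences

2


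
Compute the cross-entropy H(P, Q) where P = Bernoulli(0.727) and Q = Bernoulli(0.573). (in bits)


H(P,Q) = -p*log2(q) - (1-p)*log2(1-q). -0.727*log2(0.573) = 0.584067; -0.273*log2(0.427) = 0.335160. H(P,Q) = 0.584067 + 0.335160 = 0.9192

0.9192 bits


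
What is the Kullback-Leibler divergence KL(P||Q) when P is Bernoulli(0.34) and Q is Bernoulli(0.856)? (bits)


KL = p*log2(p/q) + (1-p)*log2((1-p)/(1-q)) = 0.34*log2(0.34/0.856) + 0.66*log2(0.66/0.144) = 0.9967

0.9967 bits


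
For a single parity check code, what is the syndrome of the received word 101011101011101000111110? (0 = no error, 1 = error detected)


Syndrome = XOR of all bits = 1 XOR 0 XOR 1 XOR 0 XOR 1 XOR 1 XOR 1 XOR 0 XOR 1 XOR 0 XOR 1 XOR 1 XOR 1 XOR 0 XOR 1 XOR 0 XOR 0 XOR 0 XOR 1 XOR 1 XOR 1 XOR 1 XOR 1 XOR 0 = 1

1


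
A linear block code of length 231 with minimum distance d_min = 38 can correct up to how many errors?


Correction capability = floor((d-1)/2) = floor((38-1)/2) = 18

18 errors


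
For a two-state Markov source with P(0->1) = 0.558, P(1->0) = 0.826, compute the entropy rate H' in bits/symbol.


Stationary distribution: pi_0 = p10/(p01+p10) = 0.5968, pi_1 = 0.4032. Entropy rate H' = pi_0*H(p01) + pi_1*H(p10) = 0.5968*0.9903 + 0.4032*0.6668 = 0.8598

0.8598 bits/symbol


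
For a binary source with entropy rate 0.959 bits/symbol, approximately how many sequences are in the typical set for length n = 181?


log2|A_typical| = nH = 181 * 0.959 = 173.579, so |A_typical| ~ 2^173.579 = 1.788e+52

1.788e+52


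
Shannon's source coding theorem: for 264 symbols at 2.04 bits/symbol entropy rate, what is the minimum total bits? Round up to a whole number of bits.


Minimum bits >= n * H = 264 * 2.04 = 538.56, rounded up to a whole number of bits = 539

539 bits


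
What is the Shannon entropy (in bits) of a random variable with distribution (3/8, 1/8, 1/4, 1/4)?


H = -sum(p_i * log2(p_i)). Terms: -(3/8)*log2(3/8) = 0.530639; -(1/8)*log2(1/8) = 0.375000; -(1/4)*log2(1/4) = 0.500000; -(1/4)*log2(1/4) = 0.500000. H = 0.530639 + 0.375000 + 0.500000 + 0.500000 = 1.9056

1.9056 bits


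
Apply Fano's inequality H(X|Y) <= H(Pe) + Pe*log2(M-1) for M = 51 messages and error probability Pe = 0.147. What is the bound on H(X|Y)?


H(Pe) = -Pe*log2(Pe) - (1-Pe)*log2(1-Pe) = -0.147*log2(0.147) - 0.853*log2(0.853) = 0.406618 + 0.195663 = 0.6023. Pe*log2(M-1) = 0.147*log2(50) = 0.829647. Bound = H(Pe) + Pe*log2(M-1) = 0.406618 + 0.195663 + 0.829647 = 1.4319

1.4319 bits


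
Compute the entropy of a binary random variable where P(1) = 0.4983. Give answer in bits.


H = -p*log2(p) - (1-p)*log2(1-p). -0.4983*log2(0.4983) = 0.500748; -0.5017*log2(0.5017) = 0.499243. H = 0.500748 + 0.499243 = 1.0

1.0 bits


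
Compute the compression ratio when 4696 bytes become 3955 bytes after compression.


Ratio = original / compressed = 4696 / 3955 = 1.1874

1.1874


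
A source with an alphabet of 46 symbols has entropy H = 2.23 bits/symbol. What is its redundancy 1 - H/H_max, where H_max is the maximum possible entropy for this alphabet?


H_max = log2(K) = log2(46) = 5.5236 bits/symbol. Redundancy = 1 - H/H_max = 1 - 2.23/5.5236 = 1 - 0.4037 = 0.5963

0.5963


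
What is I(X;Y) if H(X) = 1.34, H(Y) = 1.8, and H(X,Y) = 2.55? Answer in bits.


I(X;Y) = H(X) + H(Y) - H(X,Y) = 1.34 + 1.8 - 2.55 = 0.59

0.59 bits


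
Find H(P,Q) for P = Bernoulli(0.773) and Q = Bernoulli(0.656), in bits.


H(P,Q) = -p*log2(q) - (1-p)*log2(1-q). -0.773*log2(0.656) = 0.470164; -0.227*log2(0.344) = 0.349471. H(P,Q) = 0.470164 + 0.349471 = 0.8196

0.8196 bits


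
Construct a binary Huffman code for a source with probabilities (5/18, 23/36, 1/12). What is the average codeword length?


Huffman construction (repeatedly merge the two least-probable nodes; each merge adds 1 bit to every symbol beneath it): 1/12 + 5/18 = 13/36; 13/36 + 23/36 = 1. Resulting codeword lengths (in the order the probabilities were given): (2, 1, 2). L_avg = sum(p_i * l_i) = 5/18*2 + 23/36*1 + 1/12*2 = 49/36 = 1.3611

1.3611 bits


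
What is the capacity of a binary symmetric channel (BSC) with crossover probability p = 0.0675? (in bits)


H(p) = -p*log2(p) - (1-p)*log2(1-p) = -0.0675*log2(0.0675) - 0.9325*log2(0.9325) = 0.262505 + 0.094019 = 0.3565. C = 1 - H(p) = 1 - 0.3565 = 0.6435

0.6435 bits


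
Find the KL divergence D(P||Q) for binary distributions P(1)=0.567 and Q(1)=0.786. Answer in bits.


KL = p*log2(p/q) + (1-p)*log2((1-p)/(1-q)) = 0.567*log2(0.567/0.786) + 0.433*log2(0.433/0.214) = 0.1731

0.1731 bits


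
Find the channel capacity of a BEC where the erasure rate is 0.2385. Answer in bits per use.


C = 1 - epsilon = 1 - 0.2385 = 0.7615

0.7615 bits


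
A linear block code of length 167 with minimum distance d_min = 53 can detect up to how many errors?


Detection capability = d_min - 1 = 53 - 1 = 52

52 errors


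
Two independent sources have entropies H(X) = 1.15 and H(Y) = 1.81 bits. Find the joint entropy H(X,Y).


For independent variables, H(X,Y) = H(X) + H(Y) = 1.15 + 1.81 = 2.96

2.96 bits


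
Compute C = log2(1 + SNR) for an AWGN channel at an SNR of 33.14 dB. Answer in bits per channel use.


SNR_linear = 10^(33.14/10) = 2060.6299; C = log2(1 + SNR_linear) = log2(1 + 2060.6299) = 11.0096

11.0096 bits/channel use


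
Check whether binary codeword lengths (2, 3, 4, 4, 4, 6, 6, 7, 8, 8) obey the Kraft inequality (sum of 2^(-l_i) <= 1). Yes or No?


Kraft sum = sum(2^(-l_i)) = 0.6094, need <= 1. Result: satisfied (a binary prefix-free code with these lengths exists)

Yes


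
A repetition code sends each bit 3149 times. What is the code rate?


Rate = k/n = 1/3149

1/3149


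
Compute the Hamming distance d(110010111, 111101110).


Count differing positions: . . ^ ^ ^ ^ . . ^ = 5 differences

5


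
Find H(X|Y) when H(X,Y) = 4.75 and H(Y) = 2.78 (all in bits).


H(X|Y) = H(X,Y) - H(Y) = 4.75 - 2.78 = 1.97

1.97 bits


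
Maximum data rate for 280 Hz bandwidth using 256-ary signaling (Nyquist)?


Rate = 2 * B * log2(M) = 2 * 280 * 8.0 = 4480.0

4480.0 bps


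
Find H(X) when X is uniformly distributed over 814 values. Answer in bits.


H = log2(n) = log2(814) = 9.6689

9.6689 bits


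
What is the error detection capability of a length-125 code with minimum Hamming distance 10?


Detection capability = d_min - 1 = 10 - 1 = 9

9 errors


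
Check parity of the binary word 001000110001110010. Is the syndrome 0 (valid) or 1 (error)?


Syndrome = XOR of all bits = 0 XOR 0 XOR 1 XOR 0 XOR 0 XOR 0 XOR 1 XOR 1 XOR 0 XOR 0 XOR 0 XOR 1 XOR 1 XOR 1 XOR 0 XOR 0 XOR 1 XOR 0 = 1

1


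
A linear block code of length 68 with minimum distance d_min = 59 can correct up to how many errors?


Correction capability = floor((d-1)/2) = floor((59-1)/2) = 29

29 errors


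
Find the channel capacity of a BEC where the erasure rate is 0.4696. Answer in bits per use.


C = 1 - epsilon = 1 - 0.4696 = 0.5304

0.5304 bits


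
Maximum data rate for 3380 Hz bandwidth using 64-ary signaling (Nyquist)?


Rate = 2 * B * log2(M) = 2 * 3380 * 6.0 = 40560.0

40560.0 bps


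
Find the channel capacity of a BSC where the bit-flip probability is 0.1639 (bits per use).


H(p) = -p*log2(p) - (1-p)*log2(1-p) = -0.1639*log2(0.1639) - 0.8361*log2(0.8361) = 0.427633 + 0.215925 = 0.6436. C = 1 - H(p) = 1 - 0.6436 = 0.3564

0.3564 bits


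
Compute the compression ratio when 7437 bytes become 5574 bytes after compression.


Ratio = original / compressed = 7437 / 5574 = 1.3342

1.3342


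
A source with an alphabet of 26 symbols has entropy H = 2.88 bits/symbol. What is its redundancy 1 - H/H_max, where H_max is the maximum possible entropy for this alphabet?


H_max = log2(K) = log2(26) = 4.7004 bits/symbol. Redundancy = 1 - H/H_max = 1 - 2.88/4.7004 = 1 - 0.6127 = 0.3873

0.3873


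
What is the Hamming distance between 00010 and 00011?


Count differing positions: . . . . ^ = 1 differences

1


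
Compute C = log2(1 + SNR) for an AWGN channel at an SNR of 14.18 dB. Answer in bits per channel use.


SNR_linear = 10^(14.18/10) = 26.1818; C = log2(1 + SNR_linear) = log2(1 + 26.1818) = 4.7646

4.7646 bits/channel use


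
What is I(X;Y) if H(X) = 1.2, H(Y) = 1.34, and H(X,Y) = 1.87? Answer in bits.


I(X;Y) = H(X) + H(Y) - H(X,Y) = 1.2 + 1.34 - 1.87 = 0.67

0.67 bits


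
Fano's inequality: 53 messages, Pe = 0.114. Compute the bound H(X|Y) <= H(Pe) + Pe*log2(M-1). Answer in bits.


H(Pe) = -Pe*log2(Pe) - (1-Pe)*log2(1-Pe) = -0.114*log2(0.114) - 0.886*log2(0.886) = 0.357150 + 0.154715 = 0.5119. Pe*log2(M-1) = 0.114*log2(52) = 0.649850. Bound = H(Pe) + Pe*log2(M-1) = 0.357150 + 0.154715 + 0.649850 = 1.1617

1.1617 bits


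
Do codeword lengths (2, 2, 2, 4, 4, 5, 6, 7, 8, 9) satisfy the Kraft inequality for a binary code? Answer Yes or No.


Kraft sum = sum(2^(-l_i)) = 0.9355, need <= 1. Result: satisfied (a binary prefix-free code with these lengths exists)

Yes


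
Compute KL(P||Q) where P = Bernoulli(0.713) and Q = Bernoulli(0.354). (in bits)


KL = p*log2(p/q) + (1-p)*log2((1-p)/(1-q)) = 0.713*log2(0.713/0.354) + 0.287*log2(0.287/0.646) = 0.3843

0.3843 bits


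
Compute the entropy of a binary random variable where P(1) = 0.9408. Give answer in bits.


H = -p*log2(p) - (1-p)*log2(1-p). -0.9408*log2(0.9408) = 0.082828; -0.0592*log2(0.0592) = 0.241433. H = 0.082828 + 0.241433 = 0.3243

0.3243 bits


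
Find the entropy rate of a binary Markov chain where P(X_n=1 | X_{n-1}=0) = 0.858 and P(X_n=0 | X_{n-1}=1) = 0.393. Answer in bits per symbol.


Stationary distribution: pi_0 = p10/(p01+p10) = 0.3141, pi_1 = 0.6859. Entropy rate H' = pi_0*H(p01) + pi_1*H(p10) = 0.3141*0.5895 + 0.6859*0.9667 = 0.8482

0.8482 bits/symbol


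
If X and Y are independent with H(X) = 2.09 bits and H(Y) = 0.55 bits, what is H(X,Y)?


For independent variables, H(X,Y) = H(X) + H(Y) = 2.09 + 0.55 = 2.64

2.64 bits


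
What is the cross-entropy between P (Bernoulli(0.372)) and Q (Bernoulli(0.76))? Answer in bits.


H(P,Q) = -p*log2(q) - (1-p)*log2(1-q). -0.372*log2(0.76) = 0.147285; -0.628*log2(0.24) = 1.292985. H(P,Q) = 0.147285 + 1.292985 = 1.4403

1.4403 bits


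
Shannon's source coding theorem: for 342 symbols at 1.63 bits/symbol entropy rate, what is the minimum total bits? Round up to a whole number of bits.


Minimum bits >= n * H = 342 * 1.63 = 557.46, rounded up to a whole number of bits = 558

558 bits


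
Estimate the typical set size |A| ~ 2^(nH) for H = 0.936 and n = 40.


log2|A_typical| = nH = 40 * 0.936 = 37.44, so |A_typical| ~ 2^37.44 = 1.865e+11

1.865e+11


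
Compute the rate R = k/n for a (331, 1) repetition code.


Rate = k/n = 1/331

1/331


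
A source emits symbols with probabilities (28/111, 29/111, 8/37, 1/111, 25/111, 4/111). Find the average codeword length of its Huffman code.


Huffman construction (repeatedly merge the two least-probable nodes; each merge adds 1 bit to every symbol beneath it): 1/111 + 4/111 = 5/111; 5/111 + 8/37 = 29/111; 25/111 + 28/111 = 53/111; 29/111 + 29/111 = 58/111; 53/111 + 58/111 = 1. Resulting codeword lengths (in the order the probabilities were given): (2, 2, 3, 4, 2, 4). L_avg = sum(p_i * l_i) = 28/111*2 + 29/111*2 + 8/37*3 + 1/111*4 + 25/111*2 + 4/111*4 = 256/111 = 2.3063

2.3063 bits
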